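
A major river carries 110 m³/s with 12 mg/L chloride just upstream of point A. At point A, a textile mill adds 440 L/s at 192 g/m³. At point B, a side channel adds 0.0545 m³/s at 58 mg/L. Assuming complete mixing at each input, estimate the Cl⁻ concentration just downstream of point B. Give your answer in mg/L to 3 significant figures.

440 L/s = 0.44 m³/s.
After input A: C = (110·12 + 0.44·192) / 110.4 = 12.72 mg/L.
After input B: C = (110.4·12.72 + 0.0545·58) / 110.5 = 12.74 mg/L.

12.7 mg/L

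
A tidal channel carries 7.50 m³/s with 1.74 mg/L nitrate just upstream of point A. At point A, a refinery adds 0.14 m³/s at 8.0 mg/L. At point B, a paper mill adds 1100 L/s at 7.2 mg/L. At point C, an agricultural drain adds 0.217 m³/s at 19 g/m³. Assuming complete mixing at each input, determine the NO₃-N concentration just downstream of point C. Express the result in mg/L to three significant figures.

After input A: C = (7.5·1.74 + 0.14·8) / 7.64 = 1.855 mg/L.
1100 L/s = 1.1 m³/s.
After input B: C = (7.64·1.855 + 1.1·7.2) / 8.74 = 2.527 mg/L.
After input C: C = (8.74·2.527 + 0.217·19) / 8.957 = 2.927 mg/L.

2.93 mg/L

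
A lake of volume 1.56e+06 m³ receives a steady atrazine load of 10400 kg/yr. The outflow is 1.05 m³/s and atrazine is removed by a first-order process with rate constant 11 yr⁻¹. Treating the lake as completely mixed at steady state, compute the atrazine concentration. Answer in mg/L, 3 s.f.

0.207 mg/L

Outflow Q = 1.05 m³/s × 3.156e+07 s/yr = 3.314e+07 m³/yr.
Steady-state CSTR mass balance: W = Q·C + k·V·C, so C = W/(Q + kV).
Q + kV = 3.314e+07 + 11·1.56e+06 = 5.03e+07 m³/yr.
C = 10400/5.03e+07 = 0.0002068 kg/m³ = 0.2068 mg/L.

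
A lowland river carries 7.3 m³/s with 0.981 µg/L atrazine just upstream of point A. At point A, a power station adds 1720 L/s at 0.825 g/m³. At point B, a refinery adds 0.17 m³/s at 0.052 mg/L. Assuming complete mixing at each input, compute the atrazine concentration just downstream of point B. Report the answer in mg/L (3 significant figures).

0.156 mg/L

0.981 µg/L = 0.000981 mg/L.
1720 L/s = 1.72 m³/s.
After input A: C = (7.3·0.000981 + 1.72·0.825) / 9.02 = 0.1581 mg/L.
After input B: C = (9.02·0.1581 + 0.17·0.052) / 9.19 = 0.1561 mg/L.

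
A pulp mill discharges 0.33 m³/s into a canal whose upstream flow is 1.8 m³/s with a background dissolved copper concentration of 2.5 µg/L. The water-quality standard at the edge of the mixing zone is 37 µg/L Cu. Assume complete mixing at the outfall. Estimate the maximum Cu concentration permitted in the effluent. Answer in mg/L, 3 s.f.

0.225 mg/L

2.5 µg/L = 0.0025 mg/L.
37 µg/L = 0.037 mg/L.
Mass balance: 0.037·2.13 = 0.33·Cₑ + 1.8·0.0025.
Cₑ = (0.07881 − 0.0045) / 0.33 = 0.2252 mg/L.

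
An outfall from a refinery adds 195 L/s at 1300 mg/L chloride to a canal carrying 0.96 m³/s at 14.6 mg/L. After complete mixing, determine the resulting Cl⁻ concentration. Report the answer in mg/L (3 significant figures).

195 L/s = 0.195 m³/s.
By mass balance at complete mixing, C = (0.195·1300 + 0.96·14.6) / (0.195 + 0.96) = 267.5/1.155 = 231.6 mg/L.

232 mg/L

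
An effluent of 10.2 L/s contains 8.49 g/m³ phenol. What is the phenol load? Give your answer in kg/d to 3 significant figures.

10.2 L/s = 0.0102 m³/s.
Mass flux = Q·C = 0.0102 m³/s × 8.49 g/m³ = 0.0866 g/s.
= 0.0866 g/s × 86.4 = 7.482 kg/d.

7.48 kg/d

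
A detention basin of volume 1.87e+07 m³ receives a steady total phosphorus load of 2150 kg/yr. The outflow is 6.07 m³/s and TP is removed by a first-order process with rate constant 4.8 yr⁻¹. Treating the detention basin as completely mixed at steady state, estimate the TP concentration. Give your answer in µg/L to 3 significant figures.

Outflow Q = 6.07 m³/s × 3.156e+07 s/yr = 1.916e+08 m³/yr.
Steady-state CSTR mass balance: W = Q·C + k·V·C, so C = W/(Q + kV).
Q + kV = 1.916e+08 + 4.8·1.87e+07 = 2.813e+08 m³/yr.
C = 2150/2.813e+08 = 7.643e-06 kg/m³ = 0.007643 mg/L = 7.643 µg/L.

7.64 µg/L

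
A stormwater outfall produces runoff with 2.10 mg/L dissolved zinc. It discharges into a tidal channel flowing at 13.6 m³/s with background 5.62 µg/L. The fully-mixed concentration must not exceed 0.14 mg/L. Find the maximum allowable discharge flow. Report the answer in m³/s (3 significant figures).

5.62 µg/L = 0.00562 mg/L.
Mass balance at complete mixing: C_std·(Q_w + Q_r) = Q_w·C_e + Q_r·C_b.
Rearranging, Q_w = Q_r·(C_std − C_b)/(C_e − C_std) = 13.6·(0.14 − 0.00562) / (2.1 − 0.14) = 0.9324 m³/s.

0.932 m³/s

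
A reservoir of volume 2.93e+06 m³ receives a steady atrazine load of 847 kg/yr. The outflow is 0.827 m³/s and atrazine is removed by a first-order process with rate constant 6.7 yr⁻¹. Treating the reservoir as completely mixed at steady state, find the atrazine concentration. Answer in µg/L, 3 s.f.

Outflow Q = 0.827 m³/s × 3.156e+07 s/yr = 2.61e+07 m³/yr.
Steady-state CSTR mass balance: W = Q·C + k·V·C, so C = W/(Q + kV).
Q + kV = 2.61e+07 + 6.7·2.93e+06 = 4.573e+07 m³/yr.
C = 847/4.573e+07 = 1.852e-05 kg/m³ = 0.01852 mg/L = 18.52 µg/L.

18.5 µg/L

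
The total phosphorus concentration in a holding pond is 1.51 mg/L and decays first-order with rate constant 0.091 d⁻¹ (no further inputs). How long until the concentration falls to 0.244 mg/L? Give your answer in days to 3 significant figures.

20.0 d

t = ln(C₀/C)/k = ln(1.51/0.244)/0.091 = 1.823/0.091 = 20.03 d.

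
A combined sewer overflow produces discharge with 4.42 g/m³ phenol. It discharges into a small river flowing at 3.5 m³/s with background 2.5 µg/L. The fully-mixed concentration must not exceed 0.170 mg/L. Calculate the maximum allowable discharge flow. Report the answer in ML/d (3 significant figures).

2.5 µg/L = 0.0025 mg/L.
Mass balance at complete mixing: C_std·(Q_w + Q_r) = Q_w·C_e + Q_r·C_b.
Rearranging, Q_w = Q_r·(C_std − C_b)/(C_e − C_std) = 3.5·(0.17 − 0.0025) / (4.42 − 0.17) = 0.1379 m³/s.
= 11.92 ML/d.

11.9 ML/d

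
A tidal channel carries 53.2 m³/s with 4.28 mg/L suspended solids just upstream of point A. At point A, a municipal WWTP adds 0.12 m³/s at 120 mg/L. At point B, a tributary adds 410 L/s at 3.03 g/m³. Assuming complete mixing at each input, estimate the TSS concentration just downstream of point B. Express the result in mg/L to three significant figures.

After input A: C = (53.2·4.28 + 0.12·120) / 53.32 = 4.54 mg/L.
410 L/s = 0.41 m³/s.
After input B: C = (53.32·4.54 + 0.41·3.03) / 53.73 = 4.529 mg/L.

4.53 mg/L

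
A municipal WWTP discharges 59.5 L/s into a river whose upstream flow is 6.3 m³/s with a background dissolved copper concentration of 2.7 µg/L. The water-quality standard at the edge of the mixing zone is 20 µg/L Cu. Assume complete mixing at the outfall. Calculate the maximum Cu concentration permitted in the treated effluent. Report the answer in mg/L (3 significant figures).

1.85 mg/L

59.5 L/s = 0.0595 m³/s.
2.7 µg/L = 0.0027 mg/L.
20 µg/L = 0.02 mg/L.
Mass balance: 0.02·6.359 = 0.0595·Cₑ + 6.3·0.0027.
Cₑ = (0.1272 − 0.01701) / 0.0595 = 1.852 mg/L.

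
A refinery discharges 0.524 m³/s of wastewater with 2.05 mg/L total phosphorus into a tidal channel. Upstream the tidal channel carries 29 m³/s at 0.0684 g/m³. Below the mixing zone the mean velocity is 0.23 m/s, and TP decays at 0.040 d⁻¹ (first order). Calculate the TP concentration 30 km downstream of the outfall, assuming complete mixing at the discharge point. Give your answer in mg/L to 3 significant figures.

0.0975 mg/L

After complete mixing, C₀ = (0.524·2.05 + 29·0.0684) / 29.52 = 0.1036 mg/L.
Travel time t = 3e+04 m / 0.23 m/s = 1.304e+05 s = 1.51 d.
C = 0.1036·exp(−0.040·1.51) = 0.1036·0.9414 = 0.0975 mg/L.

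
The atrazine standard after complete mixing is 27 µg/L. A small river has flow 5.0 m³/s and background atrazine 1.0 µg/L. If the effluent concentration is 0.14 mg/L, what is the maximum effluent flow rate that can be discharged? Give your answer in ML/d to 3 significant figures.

1.0 µg/L = 0.001 mg/L.
27 µg/L = 0.027 mg/L.
Mass balance at complete mixing: C_std·(Q_w + Q_r) = Q_w·C_e + Q_r·C_b.
Rearranging, Q_w = Q_r·(C_std − C_b)/(C_e − C_std) = 5.0·(0.027 − 0.001) / (0.14 − 0.027) = 1.15 m³/s.
= 99.4 ML/d.

99.4 ML/d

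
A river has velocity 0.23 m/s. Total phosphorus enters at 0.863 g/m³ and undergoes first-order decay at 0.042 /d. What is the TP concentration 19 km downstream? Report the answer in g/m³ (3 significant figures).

Travel time t = 19 km / 0.23 m/s = 1.9e+04/0.23 = 8.261e+04 s = 0.9561 d.
First-order decay: C = 0.863·exp(−0.042·0.9561) = 0.863·0.9606 = 0.829 g/m³.

0.829 g/m³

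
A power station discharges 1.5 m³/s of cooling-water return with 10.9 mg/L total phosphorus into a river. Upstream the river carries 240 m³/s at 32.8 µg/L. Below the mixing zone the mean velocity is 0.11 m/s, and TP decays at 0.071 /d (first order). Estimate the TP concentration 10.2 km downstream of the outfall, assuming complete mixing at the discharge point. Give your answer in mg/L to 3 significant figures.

32.8 µg/L = 0.0328 mg/L.
After complete mixing, C₀ = (1.5·10.9 + 240·0.0328) / 241.5 = 0.1003 mg/L.
Travel time t = 1.02e+04 m / 0.11 m/s = 9.273e+04 s = 1.073 d.
C = 0.1003·exp(−0.071·1.073) = 0.1003·0.9266 = 0.09294 mg/L.

0.0929 mg/L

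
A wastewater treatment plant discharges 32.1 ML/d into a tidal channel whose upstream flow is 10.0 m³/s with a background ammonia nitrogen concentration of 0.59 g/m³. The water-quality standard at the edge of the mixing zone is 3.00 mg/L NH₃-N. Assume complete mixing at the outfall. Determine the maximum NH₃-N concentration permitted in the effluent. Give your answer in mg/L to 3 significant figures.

67.9 mg/L

32.1 ML/d = 0.3715 m³/s.
Mass balance: 3·10.37 = 0.3715·Cₑ + 10·0.59.
Cₑ = (31.11 − 5.9) / 0.3715 = 67.87 mg/L.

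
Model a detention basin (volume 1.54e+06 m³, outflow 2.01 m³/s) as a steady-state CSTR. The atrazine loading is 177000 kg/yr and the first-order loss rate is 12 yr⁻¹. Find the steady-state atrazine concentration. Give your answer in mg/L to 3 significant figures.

Outflow Q = 2.01 m³/s × 3.156e+07 s/yr = 6.343e+07 m³/yr.
Steady-state CSTR mass balance: W = Q·C + k·V·C, so C = W/(Q + kV).
Q + kV = 6.343e+07 + 12·1.54e+06 = 8.191e+07 m³/yr.
C = 177000/8.191e+07 = 0.002161 kg/m³ = 2.161 mg/L.

2.16 mg/L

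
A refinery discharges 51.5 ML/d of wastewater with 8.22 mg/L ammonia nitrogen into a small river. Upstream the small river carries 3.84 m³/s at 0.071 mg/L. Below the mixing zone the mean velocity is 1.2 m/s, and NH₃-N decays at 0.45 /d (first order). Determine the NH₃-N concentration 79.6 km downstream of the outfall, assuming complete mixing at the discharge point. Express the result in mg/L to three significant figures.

0.825 mg/L

51.5 ML/d = 0.5961 m³/s.
After complete mixing, C₀ = (0.5961·8.22 + 3.84·0.071) / 4.436 = 1.166 mg/L.
Travel time t = 7.96e+04 m / 1.2 m/s = 6.633e+04 s = 0.7677 d.
C = 1.166·exp(−0.45·0.7677) = 1.166·0.7079 = 0.8254 mg/L.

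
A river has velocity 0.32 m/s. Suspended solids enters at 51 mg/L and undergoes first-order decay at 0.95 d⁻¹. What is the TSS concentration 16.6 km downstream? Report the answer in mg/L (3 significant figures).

28.8 mg/L

Travel time t = 16.6 km / 0.32 m/s = 1.66e+04/0.32 = 5.188e+04 s = 0.6004 d.
First-order decay: C = 51·exp(−0.95·0.6004) = 51·0.5653 = 28.83 mg/L.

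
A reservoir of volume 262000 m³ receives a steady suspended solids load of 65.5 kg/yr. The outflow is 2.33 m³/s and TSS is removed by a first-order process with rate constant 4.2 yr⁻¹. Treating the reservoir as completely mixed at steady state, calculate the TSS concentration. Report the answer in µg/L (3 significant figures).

Outflow Q = 2.33 m³/s × 3.156e+07 s/yr = 7.353e+07 m³/yr.
Steady-state CSTR mass balance: W = Q·C + k·V·C, so C = W/(Q + kV).
Q + kV = 7.353e+07 + 4.2·262000 = 7.463e+07 m³/yr.
C = 65.5/7.463e+07 = 8.777e-07 kg/m³ = 0.0008777 mg/L = 0.8777 µg/L.

0.878 µg/L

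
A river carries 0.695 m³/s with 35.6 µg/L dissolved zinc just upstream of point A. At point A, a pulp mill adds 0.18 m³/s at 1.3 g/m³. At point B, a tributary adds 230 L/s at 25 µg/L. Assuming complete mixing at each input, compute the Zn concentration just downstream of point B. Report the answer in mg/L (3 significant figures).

35.6 µg/L = 0.0356 mg/L.
After input A: C = (0.695·0.0356 + 0.18·1.3) / 0.875 = 0.2957 mg/L.
230 L/s = 0.23 m³/s.
25 µg/L = 0.025 mg/L.
After input B: C = (0.875·0.2957 + 0.23·0.025) / 1.105 = 0.2394 mg/L.

0.239 mg/L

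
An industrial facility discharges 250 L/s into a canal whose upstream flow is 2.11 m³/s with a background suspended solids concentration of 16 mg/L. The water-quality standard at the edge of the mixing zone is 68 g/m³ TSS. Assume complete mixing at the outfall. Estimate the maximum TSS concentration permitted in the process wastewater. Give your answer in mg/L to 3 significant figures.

250 L/s = 0.25 m³/s.
Mass balance: 68·2.36 = 0.25·Cₑ + 2.11·16.
Cₑ = (160.5 − 33.76) / 0.25 = 506.9 mg/L.

507 mg/L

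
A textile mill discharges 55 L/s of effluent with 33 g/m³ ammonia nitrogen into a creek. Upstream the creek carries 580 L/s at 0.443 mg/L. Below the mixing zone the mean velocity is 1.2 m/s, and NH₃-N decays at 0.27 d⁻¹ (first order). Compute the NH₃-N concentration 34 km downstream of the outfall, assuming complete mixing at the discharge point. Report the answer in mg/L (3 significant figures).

55 L/s = 0.055 m³/s.
580 L/s = 0.58 m³/s.
After complete mixing, C₀ = (0.055·33 + 0.58·0.443) / 0.635 = 3.263 mg/L.
Travel time t = 3.4e+04 m / 1.2 m/s = 2.833e+04 s = 0.3279 d.
C = 3.263·exp(−0.27·0.3279) = 3.263·0.9153 = 2.986 mg/L.

2.99 mg/L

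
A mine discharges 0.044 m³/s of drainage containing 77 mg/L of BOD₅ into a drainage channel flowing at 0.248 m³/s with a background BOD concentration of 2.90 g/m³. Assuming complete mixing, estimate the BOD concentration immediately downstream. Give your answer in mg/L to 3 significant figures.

14.1 mg/L

Conservation of mass across the mixing zone: C = (0.044·77 + 0.248·2.9) / (0.044 + 0.248) = 4.107/0.292 = 14.07 mg/L.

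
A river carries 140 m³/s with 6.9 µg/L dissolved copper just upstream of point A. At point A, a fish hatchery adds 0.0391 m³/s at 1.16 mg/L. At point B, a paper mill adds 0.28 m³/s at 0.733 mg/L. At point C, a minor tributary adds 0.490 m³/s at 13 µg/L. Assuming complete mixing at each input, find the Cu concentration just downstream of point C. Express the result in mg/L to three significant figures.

6.9 µg/L = 0.0069 mg/L.
After input A: C = (140·0.0069 + 0.0391·1.16) / 140 = 0.007222 mg/L.
After input B: C = (140·0.007222 + 0.28·0.733) / 140.3 = 0.00867 mg/L.
13 µg/L = 0.013 mg/L.
After input C: C = (140.3·0.00867 + 0.49·0.013) / 140.8 = 0.008685 mg/L.

0.00869 mg/L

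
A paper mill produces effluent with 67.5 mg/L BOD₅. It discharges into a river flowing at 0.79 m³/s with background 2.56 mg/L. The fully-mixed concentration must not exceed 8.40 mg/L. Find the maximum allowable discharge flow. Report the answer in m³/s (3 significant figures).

0.0781 m³/s

Mass balance at complete mixing: C_std·(Q_w + Q_r) = Q_w·C_e + Q_r·C_b.
Rearranging, Q_w = Q_r·(C_std − C_b)/(C_e − C_std) = 0.79·(8.4 − 2.56) / (67.5 − 8.4) = 0.07806 m³/s.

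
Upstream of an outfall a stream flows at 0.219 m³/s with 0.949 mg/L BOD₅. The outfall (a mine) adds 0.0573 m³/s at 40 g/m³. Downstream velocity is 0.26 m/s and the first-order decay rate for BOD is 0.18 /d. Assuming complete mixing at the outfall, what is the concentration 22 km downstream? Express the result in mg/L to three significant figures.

7.59 mg/L

After complete mixing, C₀ = (0.0573·40 + 0.219·0.949) / 0.2763 = 9.048 mg/L.
Travel time t = 2.2e+04 m / 0.26 m/s = 8.462e+04 s = 0.9793 d.
C = 9.048·exp(−0.18·0.9793) = 9.048·0.8384 = 7.585 mg/L.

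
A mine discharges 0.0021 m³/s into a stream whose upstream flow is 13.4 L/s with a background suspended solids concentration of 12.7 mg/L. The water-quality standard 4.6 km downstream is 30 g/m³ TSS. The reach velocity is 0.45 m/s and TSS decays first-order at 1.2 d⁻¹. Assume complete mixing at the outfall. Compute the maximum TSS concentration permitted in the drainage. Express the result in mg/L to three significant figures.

13.4 L/s = 0.0134 m³/s.
Travel time to the compliance point: t = 4600/0.45 = 1.022e+04 s = 0.1183 d; decay factor exp(−1.2·0.1183) = 0.8676.
So the concentration just after mixing may be at most 30/0.8676 = 34.58 mg/L.
Mass balance: 34.58·0.0155 = 0.0021·Cₑ + 0.0134·12.7.
Cₑ = (0.5359 − 0.1702) / 0.0021 = 174.2 mg/L.

174 mg/L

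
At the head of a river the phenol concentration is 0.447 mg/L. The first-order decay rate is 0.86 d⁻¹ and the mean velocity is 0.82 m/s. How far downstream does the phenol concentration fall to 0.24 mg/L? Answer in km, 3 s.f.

From C = C₀·e^(−kt), t = ln(C₀/C)/k = ln(0.447/0.24)/0.86 = 0.6219/0.86 = 0.7232 d.
Distance = v·t = 0.82 m/s × 6.248e+04 s = 5.123e+04 m = 51.23 km.

51.2 km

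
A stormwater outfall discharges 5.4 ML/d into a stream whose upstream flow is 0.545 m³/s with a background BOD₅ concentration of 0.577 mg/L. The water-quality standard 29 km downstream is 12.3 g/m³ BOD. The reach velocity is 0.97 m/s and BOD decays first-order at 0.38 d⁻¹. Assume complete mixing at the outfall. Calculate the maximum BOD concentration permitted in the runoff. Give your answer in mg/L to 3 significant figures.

5.4 ML/d = 0.0625 m³/s.
Travel time to the compliance point: t = 2.9e+04/0.97 = 2.99e+04 s = 0.346 d; decay factor exp(−0.38·0.346) = 0.8768.
So the concentration just after mixing may be at most 12.3/0.8768 = 14.03 mg/L.
Mass balance: 14.03·0.6075 = 0.0625·Cₑ + 0.545·0.577.
Cₑ = (8.522 − 0.3145) / 0.0625 = 131.3 mg/L.

131 mg/L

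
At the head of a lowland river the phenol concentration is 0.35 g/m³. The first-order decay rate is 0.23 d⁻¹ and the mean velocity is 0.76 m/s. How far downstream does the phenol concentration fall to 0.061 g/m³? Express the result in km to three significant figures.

499 km

From C = C₀·e^(−kt), t = ln(C₀/C)/k = ln(0.35/0.061)/0.23 = 1.747/0.23 = 7.596 d.
Distance = v·t = 0.76 m/s × 6.563e+05 s = 4.988e+05 m = 498.8 km.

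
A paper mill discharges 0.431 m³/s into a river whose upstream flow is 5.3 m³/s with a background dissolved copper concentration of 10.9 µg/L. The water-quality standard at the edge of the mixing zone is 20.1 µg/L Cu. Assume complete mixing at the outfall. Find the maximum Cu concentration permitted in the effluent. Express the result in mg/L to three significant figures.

0.133 mg/L

10.9 µg/L = 0.0109 mg/L.
20.1 µg/L = 0.0201 mg/L.
Mass balance: 0.0201·5.731 = 0.431·Cₑ + 5.3·0.0109.
Cₑ = (0.1152 − 0.05777) / 0.431 = 0.1332 mg/L.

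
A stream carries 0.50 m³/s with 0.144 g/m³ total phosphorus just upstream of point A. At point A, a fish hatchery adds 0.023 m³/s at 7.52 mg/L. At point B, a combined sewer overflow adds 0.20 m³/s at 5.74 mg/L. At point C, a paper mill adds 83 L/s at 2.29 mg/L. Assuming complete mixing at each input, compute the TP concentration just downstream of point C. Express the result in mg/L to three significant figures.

After input A: C = (0.5·0.144 + 0.023·7.52) / 0.523 = 0.4684 mg/L.
After input B: C = (0.523·0.4684 + 0.2·5.74) / 0.723 = 1.927 mg/L.
83 L/s = 0.083 m³/s.
After input C: C = (0.723·1.927 + 0.083·2.29) / 0.806 = 1.964 mg/L.

1.96 mg/L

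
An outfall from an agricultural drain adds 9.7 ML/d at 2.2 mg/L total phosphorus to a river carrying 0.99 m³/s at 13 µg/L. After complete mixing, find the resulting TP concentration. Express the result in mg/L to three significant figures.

0.236 mg/L

9.7 ML/d = 0.1123 m³/s.
13 µg/L = 0.013 mg/L.
Conservation of mass across the mixing zone: C = (0.1123·2.2 + 0.99·0.013) / (0.1123 + 0.99) = 0.2599/1.102 = 0.2358 mg/L.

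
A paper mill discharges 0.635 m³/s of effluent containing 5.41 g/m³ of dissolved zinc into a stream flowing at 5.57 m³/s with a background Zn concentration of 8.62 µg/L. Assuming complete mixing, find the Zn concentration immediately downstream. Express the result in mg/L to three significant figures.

8.62 µg/L = 0.00862 mg/L.
Conservation of mass across the mixing zone: C = (0.635·5.41 + 5.57·0.00862) / (0.635 + 5.57) = 3.483/6.205 = 0.5614 mg/L.

0.561 mg/L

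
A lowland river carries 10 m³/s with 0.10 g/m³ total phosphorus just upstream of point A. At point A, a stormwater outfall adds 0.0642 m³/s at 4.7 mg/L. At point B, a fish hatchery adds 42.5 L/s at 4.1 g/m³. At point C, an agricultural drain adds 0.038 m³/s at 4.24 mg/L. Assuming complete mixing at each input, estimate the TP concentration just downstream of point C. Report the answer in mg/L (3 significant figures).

After input A: C = (10·0.1 + 0.0642·4.7) / 10.06 = 0.1293 mg/L.
42.5 L/s = 0.0425 m³/s.
After input B: C = (10.06·0.1293 + 0.0425·4.1) / 10.11 = 0.146 mg/L.
After input C: C = (10.11·0.146 + 0.038·4.24) / 10.14 = 0.1614 mg/L.

0.161 mg/L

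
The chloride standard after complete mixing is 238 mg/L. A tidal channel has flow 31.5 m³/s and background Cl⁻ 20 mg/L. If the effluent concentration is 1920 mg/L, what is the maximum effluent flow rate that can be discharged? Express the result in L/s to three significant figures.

4080 L/s

Mass balance at complete mixing: C_std·(Q_w + Q_r) = Q_w·C_e + Q_r·C_b.
Rearranging, Q_w = Q_r·(C_std − C_b)/(C_e − C_std) = 31.5·(238 − 20) / (1920 − 238) = 4.083 m³/s.
= 4083 L/s.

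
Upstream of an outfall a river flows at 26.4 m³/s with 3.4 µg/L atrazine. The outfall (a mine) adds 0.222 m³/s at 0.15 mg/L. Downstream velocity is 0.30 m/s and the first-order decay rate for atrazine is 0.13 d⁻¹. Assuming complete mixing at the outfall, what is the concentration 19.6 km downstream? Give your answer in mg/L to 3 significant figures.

0.00419 mg/L

3.4 µg/L = 0.0034 mg/L.
After complete mixing, C₀ = (0.222·0.15 + 26.4·0.0034) / 26.62 = 0.004622 mg/L.
Travel time t = 1.96e+04 m / 0.30 m/s = 6.533e+04 s = 0.7562 d.
C = 0.004622·exp(−0.13·0.7562) = 0.004622·0.9064 = 0.00419 mg/L.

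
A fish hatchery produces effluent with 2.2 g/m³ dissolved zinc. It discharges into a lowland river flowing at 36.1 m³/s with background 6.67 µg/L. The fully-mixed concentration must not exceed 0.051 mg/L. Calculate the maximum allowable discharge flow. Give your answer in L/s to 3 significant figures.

745 L/s

6.67 µg/L = 0.00667 mg/L.
Mass balance at complete mixing: C_std·(Q_w + Q_r) = Q_w·C_e + Q_r·C_b.
Rearranging, Q_w = Q_r·(C_std − C_b)/(C_e − C_std) = 36.1·(0.051 − 0.00667) / (2.2 − 0.051) = 0.7447 m³/s.
= 744.7 L/s.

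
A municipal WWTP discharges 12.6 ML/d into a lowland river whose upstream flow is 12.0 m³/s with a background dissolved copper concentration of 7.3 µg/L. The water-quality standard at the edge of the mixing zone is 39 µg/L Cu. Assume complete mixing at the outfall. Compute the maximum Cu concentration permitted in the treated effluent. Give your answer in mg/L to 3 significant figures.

2.65 mg/L

12.6 ML/d = 0.1458 m³/s.
7.3 µg/L = 0.0073 mg/L.
39 µg/L = 0.039 mg/L.
Mass balance: 0.039·12.15 = 0.1458·Cₑ + 12·0.0073.
Cₑ = (0.4737 − 0.0876) / 0.1458 = 2.647 mg/L.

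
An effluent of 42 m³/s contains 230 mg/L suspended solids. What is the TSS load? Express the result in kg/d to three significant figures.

Mass flux = Q·C = 42 m³/s × 230 g/m³ = 9660 g/s.
= 9660 g/s × 86.4 = 8.346e+05 kg/d.

835000 kg/d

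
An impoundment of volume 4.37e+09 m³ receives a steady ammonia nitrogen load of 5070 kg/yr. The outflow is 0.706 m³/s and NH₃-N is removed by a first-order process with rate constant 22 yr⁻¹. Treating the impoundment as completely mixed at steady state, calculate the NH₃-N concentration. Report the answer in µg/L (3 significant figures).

0.0527 µg/L

Outflow Q = 0.706 m³/s × 3.156e+07 s/yr = 2.228e+07 m³/yr.
Steady-state CSTR mass balance: W = Q·C + k·V·C, so C = W/(Q + kV).
Q + kV = 2.228e+07 + 22·4.37e+09 = 9.616e+10 m³/yr.
C = 5070/9.616e+10 = 5.272e-08 kg/m³ = 5.272e-05 mg/L = 0.05272 µg/L.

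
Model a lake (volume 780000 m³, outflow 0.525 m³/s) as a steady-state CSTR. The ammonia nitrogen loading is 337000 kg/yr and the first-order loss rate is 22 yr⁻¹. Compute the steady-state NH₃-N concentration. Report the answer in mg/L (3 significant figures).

9.99 mg/L

Outflow Q = 0.525 m³/s × 3.156e+07 s/yr = 1.657e+07 m³/yr.
Steady-state CSTR mass balance: W = Q·C + k·V·C, so C = W/(Q + kV).
Q + kV = 1.657e+07 + 22·780000 = 3.373e+07 m³/yr.
C = 337000/3.373e+07 = 0.009992 kg/m³ = 9.992 mg/L.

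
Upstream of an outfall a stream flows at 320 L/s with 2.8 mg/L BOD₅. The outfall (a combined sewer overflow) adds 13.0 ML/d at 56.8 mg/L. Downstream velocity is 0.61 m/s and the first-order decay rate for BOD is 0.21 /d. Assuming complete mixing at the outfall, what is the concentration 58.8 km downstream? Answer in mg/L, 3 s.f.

13.0 ML/d = 0.1505 m³/s.
320 L/s = 0.32 m³/s.
After complete mixing, C₀ = (0.1505·56.8 + 0.32·2.8) / 0.4705 = 20.07 mg/L.
Travel time t = 5.88e+04 m / 0.61 m/s = 9.639e+04 s = 1.116 d.
C = 20.07·exp(−0.21·1.116) = 20.07·0.7911 = 15.88 mg/L.

15.9 mg/L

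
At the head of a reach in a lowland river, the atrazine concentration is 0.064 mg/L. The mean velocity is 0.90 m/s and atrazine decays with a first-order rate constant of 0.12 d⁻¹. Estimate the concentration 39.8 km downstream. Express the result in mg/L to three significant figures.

Travel time t = 39.8 km / 0.90 m/s = 3.98e+04/0.90 = 4.422e+04 s = 0.5118 d.
First-order decay: C = 0.064·exp(−0.12·0.5118) = 0.064·0.9404 = 0.06019 mg/L.

0.0602 mg/L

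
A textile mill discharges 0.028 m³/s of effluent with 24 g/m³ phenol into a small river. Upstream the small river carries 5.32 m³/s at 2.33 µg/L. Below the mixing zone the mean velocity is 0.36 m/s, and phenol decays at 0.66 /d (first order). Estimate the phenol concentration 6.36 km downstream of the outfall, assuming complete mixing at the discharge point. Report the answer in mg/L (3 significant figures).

0.112 mg/L

2.33 µg/L = 0.00233 mg/L.
After complete mixing, C₀ = (0.028·24 + 5.32·0.00233) / 5.348 = 0.128 mg/L.
Travel time t = 6360 m / 0.36 m/s = 1.767e+04 s = 0.2045 d.
C = 0.128·exp(−0.66·0.2045) = 0.128·0.8738 = 0.1118 mg/L.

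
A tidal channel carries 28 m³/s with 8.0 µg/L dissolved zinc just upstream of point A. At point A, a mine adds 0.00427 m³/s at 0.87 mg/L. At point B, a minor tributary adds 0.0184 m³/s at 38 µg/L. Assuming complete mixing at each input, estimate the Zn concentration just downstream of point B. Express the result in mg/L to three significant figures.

8.0 µg/L = 0.008 mg/L.
After input A: C = (28·0.008 + 0.00427·0.87) / 28 = 0.008131 mg/L.
38 µg/L = 0.038 mg/L.
After input B: C = (28·0.008131 + 0.0184·0.038) / 28.02 = 0.008151 mg/L.

0.00815 mg/L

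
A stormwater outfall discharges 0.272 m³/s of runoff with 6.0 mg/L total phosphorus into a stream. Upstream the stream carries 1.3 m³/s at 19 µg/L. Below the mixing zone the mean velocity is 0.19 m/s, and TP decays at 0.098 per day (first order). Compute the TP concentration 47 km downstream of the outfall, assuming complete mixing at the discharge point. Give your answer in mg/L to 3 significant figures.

19 µg/L = 0.019 mg/L.
After complete mixing, C₀ = (0.272·6 + 1.3·0.019) / 1.572 = 1.054 mg/L.
Travel time t = 4.7e+04 m / 0.19 m/s = 2.474e+05 s = 2.863 d.
C = 1.054·exp(−0.098·2.863) = 1.054·0.7553 = 0.796 mg/L.

0.796 mg/L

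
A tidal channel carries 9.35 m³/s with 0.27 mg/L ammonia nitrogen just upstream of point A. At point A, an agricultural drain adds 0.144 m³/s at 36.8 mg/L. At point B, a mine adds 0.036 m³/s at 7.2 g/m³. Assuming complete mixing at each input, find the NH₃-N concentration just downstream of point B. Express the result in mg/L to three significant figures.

0.848 mg/L

After input A: C = (9.35·0.27 + 0.144·36.8) / 9.494 = 0.8241 mg/L.
After input B: C = (9.494·0.8241 + 0.036·7.2) / 9.53 = 0.8482 mg/L.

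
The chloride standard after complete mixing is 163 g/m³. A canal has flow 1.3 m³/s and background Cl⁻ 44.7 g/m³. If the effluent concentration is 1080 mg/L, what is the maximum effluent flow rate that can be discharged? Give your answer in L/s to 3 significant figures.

Mass balance at complete mixing: C_std·(Q_w + Q_r) = Q_w·C_e + Q_r·C_b.
Rearranging, Q_w = Q_r·(C_std − C_b)/(C_e − C_std) = 1.3·(163 − 44.7) / (1080 − 163) = 0.1677 m³/s.
= 167.7 L/s.

168 L/s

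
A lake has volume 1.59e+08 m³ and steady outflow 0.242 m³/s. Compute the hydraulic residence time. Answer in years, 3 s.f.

Q = 0.242 m³/s × 3.156e+07 s/yr = 7.637e+06 m³/yr.
Hydraulic residence time τ = V/Q = 1.59e+08/7.637e+06 = 20.82 yr.

20.8 yr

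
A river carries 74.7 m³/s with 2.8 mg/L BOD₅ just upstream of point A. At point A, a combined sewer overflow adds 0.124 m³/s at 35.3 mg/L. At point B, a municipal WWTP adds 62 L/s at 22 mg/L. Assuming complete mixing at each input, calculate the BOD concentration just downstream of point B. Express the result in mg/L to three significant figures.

After input A: C = (74.7·2.8 + 0.124·35.3) / 74.82 = 2.854 mg/L.
62 L/s = 0.062 m³/s.
After input B: C = (74.82·2.854 + 0.062·22) / 74.89 = 2.87 mg/L.

2.87 mg/L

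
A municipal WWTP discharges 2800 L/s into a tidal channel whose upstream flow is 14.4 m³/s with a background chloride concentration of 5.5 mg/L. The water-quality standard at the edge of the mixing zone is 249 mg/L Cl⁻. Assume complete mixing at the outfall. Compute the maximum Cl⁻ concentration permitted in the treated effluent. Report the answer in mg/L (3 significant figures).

1500 mg/L

2800 L/s = 2.8 m³/s.
Mass balance: 249·17.2 = 2.8·Cₑ + 14.4·5.5.
Cₑ = (4283 − 79.2) / 2.8 = 1501 mg/L.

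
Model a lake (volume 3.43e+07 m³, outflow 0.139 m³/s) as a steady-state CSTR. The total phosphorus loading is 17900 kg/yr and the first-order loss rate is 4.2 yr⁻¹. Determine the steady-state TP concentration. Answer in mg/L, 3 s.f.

0.121 mg/L

Outflow Q = 0.139 m³/s × 3.156e+07 s/yr = 4.387e+06 m³/yr.
Steady-state CSTR mass balance: W = Q·C + k·V·C, so C = W/(Q + kV).
Q + kV = 4.387e+06 + 4.2·3.43e+07 = 1.484e+08 m³/yr.
C = 17900/1.484e+08 = 0.0001206 kg/m³ = 0.1206 mg/L.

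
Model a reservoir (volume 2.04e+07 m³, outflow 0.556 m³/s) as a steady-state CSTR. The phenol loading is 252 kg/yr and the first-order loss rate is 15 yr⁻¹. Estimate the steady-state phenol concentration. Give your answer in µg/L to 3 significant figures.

Outflow Q = 0.556 m³/s × 3.156e+07 s/yr = 1.755e+07 m³/yr.
Steady-state CSTR mass balance: W = Q·C + k·V·C, so C = W/(Q + kV).
Q + kV = 1.755e+07 + 15·2.04e+07 = 3.235e+08 m³/yr.
C = 252/3.235e+08 = 7.789e-07 kg/m³ = 0.0007789 mg/L = 0.7789 µg/L.

0.779 µg/L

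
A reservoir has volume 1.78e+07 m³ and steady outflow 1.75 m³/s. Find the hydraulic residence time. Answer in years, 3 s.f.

Q = 1.75 m³/s × 3.156e+07 s/yr = 5.523e+07 m³/yr.
Hydraulic residence time τ = V/Q = 1.78e+07/5.523e+07 = 0.3223 yr.

0.322 yr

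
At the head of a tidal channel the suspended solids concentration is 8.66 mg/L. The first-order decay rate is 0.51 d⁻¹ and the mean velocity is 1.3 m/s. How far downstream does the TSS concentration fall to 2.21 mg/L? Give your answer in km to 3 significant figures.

From C = C₀·e^(−kt), t = ln(C₀/C)/k = ln(8.66/2.21)/0.51 = 1.366/0.51 = 2.678 d.
Distance = v·t = 1.3 m/s × 2.314e+05 s = 3.008e+05 m = 300.8 km.

301 km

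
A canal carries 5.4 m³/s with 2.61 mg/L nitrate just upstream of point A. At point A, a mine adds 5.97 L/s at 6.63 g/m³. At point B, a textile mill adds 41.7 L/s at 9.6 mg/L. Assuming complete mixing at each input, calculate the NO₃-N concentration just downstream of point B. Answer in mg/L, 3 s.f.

5.97 L/s = 0.00597 m³/s.
After input A: C = (5.4·2.61 + 0.00597·6.63) / 5.406 = 2.614 mg/L.
41.7 L/s = 0.0417 m³/s.
After input B: C = (5.406·2.614 + 0.0417·9.6) / 5.448 = 2.668 mg/L.

2.67 mg/L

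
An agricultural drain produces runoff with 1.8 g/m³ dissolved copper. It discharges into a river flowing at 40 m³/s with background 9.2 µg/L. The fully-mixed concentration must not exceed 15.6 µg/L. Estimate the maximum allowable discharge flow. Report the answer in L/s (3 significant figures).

9.2 µg/L = 0.0092 mg/L.
15.6 µg/L = 0.0156 mg/L.
Mass balance at complete mixing: C_std·(Q_w + Q_r) = Q_w·C_e + Q_r·C_b.
Rearranging, Q_w = Q_r·(C_std − C_b)/(C_e − C_std) = 40·(0.0156 − 0.0092) / (1.8 − 0.0156) = 0.1435 m³/s.
= 143.5 L/s.

143 L/s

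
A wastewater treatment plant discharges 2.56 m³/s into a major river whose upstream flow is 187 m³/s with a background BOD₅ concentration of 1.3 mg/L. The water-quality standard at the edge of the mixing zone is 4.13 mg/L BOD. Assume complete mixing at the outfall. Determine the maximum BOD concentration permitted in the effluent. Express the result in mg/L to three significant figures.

211 mg/L

Mass balance: 4.13·189.6 = 2.56·Cₑ + 187·1.3.
Cₑ = (782.9 − 243.1) / 2.56 = 210.9 mg/L.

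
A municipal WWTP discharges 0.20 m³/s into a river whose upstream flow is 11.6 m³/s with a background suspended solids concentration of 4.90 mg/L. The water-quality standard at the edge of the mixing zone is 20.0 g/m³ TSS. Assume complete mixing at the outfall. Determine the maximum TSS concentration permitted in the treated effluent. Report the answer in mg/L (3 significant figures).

896 mg/L

Mass balance: 20·11.8 = 0.2·Cₑ + 11.6·4.9.
Cₑ = (236 − 56.84) / 0.2 = 895.8 mg/L.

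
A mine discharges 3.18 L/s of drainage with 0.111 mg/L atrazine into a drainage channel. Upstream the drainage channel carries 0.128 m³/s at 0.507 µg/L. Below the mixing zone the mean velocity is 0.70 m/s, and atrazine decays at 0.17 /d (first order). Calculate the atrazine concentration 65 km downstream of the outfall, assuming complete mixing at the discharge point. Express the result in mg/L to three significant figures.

3.18 L/s = 0.00318 m³/s.
0.507 µg/L = 0.000507 mg/L.
After complete mixing, C₀ = (0.00318·0.111 + 0.128·0.000507) / 0.1312 = 0.003186 mg/L.
Travel time t = 6.5e+04 m / 0.70 m/s = 9.286e+04 s = 1.075 d.
C = 0.003186·exp(−0.17·1.075) = 0.003186·0.833 = 0.002654 mg/L.

0.00265 mg/L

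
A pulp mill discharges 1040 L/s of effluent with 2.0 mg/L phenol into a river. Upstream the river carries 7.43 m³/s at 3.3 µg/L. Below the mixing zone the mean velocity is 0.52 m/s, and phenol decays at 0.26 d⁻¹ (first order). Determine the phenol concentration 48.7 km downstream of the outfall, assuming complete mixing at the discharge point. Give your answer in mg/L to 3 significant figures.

1040 L/s = 1.04 m³/s.
3.3 µg/L = 0.0033 mg/L.
After complete mixing, C₀ = (1.04·2 + 7.43·0.0033) / 8.47 = 0.2485 mg/L.
Travel time t = 4.87e+04 m / 0.52 m/s = 9.365e+04 s = 1.084 d.
C = 0.2485·exp(−0.26·1.084) = 0.2485·0.7544 = 0.1874 mg/L.

0.187 mg/L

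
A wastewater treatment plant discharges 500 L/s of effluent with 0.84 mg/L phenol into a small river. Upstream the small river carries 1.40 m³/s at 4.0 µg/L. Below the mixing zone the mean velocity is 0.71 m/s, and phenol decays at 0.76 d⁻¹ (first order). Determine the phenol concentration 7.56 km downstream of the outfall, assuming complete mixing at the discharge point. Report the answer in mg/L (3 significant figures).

500 L/s = 0.5 m³/s.
4.0 µg/L = 0.004 mg/L.
After complete mixing, C₀ = (0.5·0.84 + 1.4·0.004) / 1.9 = 0.224 mg/L.
Travel time t = 7560 m / 0.71 m/s = 1.065e+04 s = 0.1232 d.
C = 0.224·exp(−0.76·0.1232) = 0.224·0.9106 = 0.204 mg/L.

0.204 mg/L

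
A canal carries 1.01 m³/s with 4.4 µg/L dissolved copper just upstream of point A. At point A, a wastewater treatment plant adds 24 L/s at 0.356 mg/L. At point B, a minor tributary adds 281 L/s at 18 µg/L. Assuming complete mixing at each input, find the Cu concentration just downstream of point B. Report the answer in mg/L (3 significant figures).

0.0137 mg/L

4.4 µg/L = 0.0044 mg/L.
24 L/s = 0.024 m³/s.
After input A: C = (1.01·0.0044 + 0.024·0.356) / 1.034 = 0.01256 mg/L.
281 L/s = 0.281 m³/s.
18 µg/L = 0.018 mg/L.
After input B: C = (1.034·0.01256 + 0.281·0.018) / 1.315 = 0.01372 mg/L.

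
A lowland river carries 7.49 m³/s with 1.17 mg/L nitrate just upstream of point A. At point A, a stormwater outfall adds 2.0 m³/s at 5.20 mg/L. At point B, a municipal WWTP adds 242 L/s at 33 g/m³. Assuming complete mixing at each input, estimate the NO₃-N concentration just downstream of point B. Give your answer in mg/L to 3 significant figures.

2.79 mg/L

After input A: C = (7.49·1.17 + 2·5.2) / 9.49 = 2.019 mg/L.
242 L/s = 0.242 m³/s.
After input B: C = (9.49·2.019 + 0.242·33) / 9.732 = 2.79 mg/L.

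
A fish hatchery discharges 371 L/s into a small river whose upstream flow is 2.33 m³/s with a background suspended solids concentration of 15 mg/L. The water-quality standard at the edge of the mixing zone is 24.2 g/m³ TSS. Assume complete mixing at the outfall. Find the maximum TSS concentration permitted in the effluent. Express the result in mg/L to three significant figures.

82.0 mg/L

371 L/s = 0.371 m³/s.
Mass balance: 24.2·2.701 = 0.371·Cₑ + 2.33·15.
Cₑ = (65.36 − 34.95) / 0.371 = 81.98 mg/L.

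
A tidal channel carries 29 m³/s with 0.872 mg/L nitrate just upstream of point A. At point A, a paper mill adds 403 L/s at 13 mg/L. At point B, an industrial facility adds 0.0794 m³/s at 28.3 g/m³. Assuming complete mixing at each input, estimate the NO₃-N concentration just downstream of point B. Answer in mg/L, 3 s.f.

1.11 mg/L

403 L/s = 0.403 m³/s.
After input A: C = (29·0.872 + 0.403·13) / 29.4 = 1.038 mg/L.
After input B: C = (29.4·1.038 + 0.0794·28.3) / 29.48 = 1.112 mg/L.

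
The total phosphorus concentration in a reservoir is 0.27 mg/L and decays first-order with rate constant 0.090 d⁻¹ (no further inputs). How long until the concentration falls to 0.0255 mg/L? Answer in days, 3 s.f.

t = ln(C₀/C)/k = ln(0.27/0.0255)/0.090 = 2.36/0.090 = 26.22 d.

26.2 d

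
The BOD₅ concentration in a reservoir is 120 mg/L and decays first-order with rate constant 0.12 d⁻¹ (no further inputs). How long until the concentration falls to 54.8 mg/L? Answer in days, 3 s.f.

t = ln(C₀/C)/k = ln(120/54.8)/0.12 = 0.7838/0.12 = 6.532 d.

6.53 d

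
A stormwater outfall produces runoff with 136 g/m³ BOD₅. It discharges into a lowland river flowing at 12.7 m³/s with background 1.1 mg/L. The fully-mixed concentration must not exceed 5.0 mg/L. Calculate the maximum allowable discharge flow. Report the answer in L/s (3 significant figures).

Mass balance at complete mixing: C_std·(Q_w + Q_r) = Q_w·C_e + Q_r·C_b.
Rearranging, Q_w = Q_r·(C_std − C_b)/(C_e − C_std) = 12.7·(5 − 1.1) / (136 − 5) = 0.3781 m³/s.
= 378.1 L/s.

378 L/s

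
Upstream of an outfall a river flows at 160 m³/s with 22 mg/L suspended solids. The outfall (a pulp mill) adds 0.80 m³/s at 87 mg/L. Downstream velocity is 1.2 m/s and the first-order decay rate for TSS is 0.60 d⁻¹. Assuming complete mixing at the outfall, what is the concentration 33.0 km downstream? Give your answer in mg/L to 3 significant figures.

18.4 mg/L

After complete mixing, C₀ = (0.8·87 + 160·22) / 160.8 = 22.32 mg/L.
Travel time t = 3.3e+04 m / 1.2 m/s = 2.75e+04 s = 0.3183 d.
C = 22.32·exp(−0.60·0.3183) = 22.32·0.8262 = 18.44 mg/L.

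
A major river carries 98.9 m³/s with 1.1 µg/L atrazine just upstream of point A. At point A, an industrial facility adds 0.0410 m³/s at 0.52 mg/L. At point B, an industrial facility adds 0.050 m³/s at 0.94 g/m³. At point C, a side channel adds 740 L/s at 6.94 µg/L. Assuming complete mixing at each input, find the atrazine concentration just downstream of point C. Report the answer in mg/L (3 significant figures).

0.00183 mg/L

1.1 µg/L = 0.0011 mg/L.
After input A: C = (98.9·0.0011 + 0.041·0.52) / 98.94 = 0.001315 mg/L.
After input B: C = (98.94·0.001315 + 0.05·0.94) / 98.99 = 0.001789 mg/L.
740 L/s = 0.74 m³/s.
6.94 µg/L = 0.00694 mg/L.
After input C: C = (98.99·0.001789 + 0.74·0.00694) / 99.73 = 0.001827 mg/L.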